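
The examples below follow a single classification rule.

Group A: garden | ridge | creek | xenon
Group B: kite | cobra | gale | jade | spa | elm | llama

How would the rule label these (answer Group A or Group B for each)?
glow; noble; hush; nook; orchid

Group B, Group A, Group B, Group B, Group B

One predicate separates the groups cleanly: length ≥ 5 AND contains 'e'.
glow — length 4, no 'e', hence Group B.
noble — length 5, has 'e', hence Group A.
hush — length 4, no 'e', hence Group B.
nook — length 4, no 'e', hence Group B.
orchid — length 6, no 'e', hence Group B.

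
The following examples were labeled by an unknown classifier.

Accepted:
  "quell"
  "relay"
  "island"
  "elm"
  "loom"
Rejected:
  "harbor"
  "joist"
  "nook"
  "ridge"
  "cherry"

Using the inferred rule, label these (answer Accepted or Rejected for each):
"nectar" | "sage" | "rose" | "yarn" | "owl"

Rejected, Rejected, Rejected, Rejected, Accepted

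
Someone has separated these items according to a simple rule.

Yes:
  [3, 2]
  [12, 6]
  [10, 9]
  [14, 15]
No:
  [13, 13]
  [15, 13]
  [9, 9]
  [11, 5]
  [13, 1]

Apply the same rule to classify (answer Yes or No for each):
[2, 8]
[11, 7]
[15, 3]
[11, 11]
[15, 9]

The distinguishing property — product is even — holds for all the 'Yes' cases and none of the 'No' cases.
[2, 8] — 2·8 = 16, hence Yes. [11, 7] — 11·7 = 77, hence No. [15, 3] — 15·3 = 45, hence No. [11, 11] — 11·11 = 121, hence No. [15, 9] — 15·9 = 135, hence No.

Yes, No, No, No, No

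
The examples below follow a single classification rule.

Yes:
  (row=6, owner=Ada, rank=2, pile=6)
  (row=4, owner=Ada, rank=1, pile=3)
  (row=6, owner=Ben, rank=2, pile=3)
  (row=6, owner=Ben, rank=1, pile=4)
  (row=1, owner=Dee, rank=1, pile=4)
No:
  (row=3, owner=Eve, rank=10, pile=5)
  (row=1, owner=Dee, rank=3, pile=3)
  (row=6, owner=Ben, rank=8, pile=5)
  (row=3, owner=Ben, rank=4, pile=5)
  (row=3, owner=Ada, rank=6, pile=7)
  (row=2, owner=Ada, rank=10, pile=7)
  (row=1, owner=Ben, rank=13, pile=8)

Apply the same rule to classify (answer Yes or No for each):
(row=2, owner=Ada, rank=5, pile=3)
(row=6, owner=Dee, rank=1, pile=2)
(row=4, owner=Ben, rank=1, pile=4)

No, Yes, Yes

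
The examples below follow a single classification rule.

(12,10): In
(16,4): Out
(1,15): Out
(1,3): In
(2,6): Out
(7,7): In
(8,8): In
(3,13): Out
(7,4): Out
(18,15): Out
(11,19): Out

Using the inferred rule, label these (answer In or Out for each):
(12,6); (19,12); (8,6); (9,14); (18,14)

The classifier is using: |first − second| ≤ 2.
(12,6): Out (|12−6| = 6). (19,12): Out (|19−12| = 7). (8,6): In (|8−6| = 2). (9,14): Out (|9−14| = 5). (18,14): Out (|18−14| = 4).

Out, Out, In, Out, Out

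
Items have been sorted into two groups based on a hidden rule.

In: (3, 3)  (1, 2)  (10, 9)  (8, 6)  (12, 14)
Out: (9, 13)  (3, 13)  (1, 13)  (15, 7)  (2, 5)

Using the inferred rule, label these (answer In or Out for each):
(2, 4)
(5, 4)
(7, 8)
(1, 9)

In, In, In, Out

The classifier is using: |first − second| ≤ 2.
(2, 4): In (|2−4| = 2). (5, 4): In (|5−4| = 1). (7, 8): In (|7−8| = 1). (1, 9): Out (|1−9| = 8).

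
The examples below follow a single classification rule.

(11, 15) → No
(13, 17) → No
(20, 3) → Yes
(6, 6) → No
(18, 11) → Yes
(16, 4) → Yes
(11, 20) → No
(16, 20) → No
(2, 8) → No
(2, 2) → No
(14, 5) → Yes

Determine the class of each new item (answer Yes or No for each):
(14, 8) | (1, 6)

Every 'Yes' example satisfies: first > second. None of the 'No' examples do.

Yes, No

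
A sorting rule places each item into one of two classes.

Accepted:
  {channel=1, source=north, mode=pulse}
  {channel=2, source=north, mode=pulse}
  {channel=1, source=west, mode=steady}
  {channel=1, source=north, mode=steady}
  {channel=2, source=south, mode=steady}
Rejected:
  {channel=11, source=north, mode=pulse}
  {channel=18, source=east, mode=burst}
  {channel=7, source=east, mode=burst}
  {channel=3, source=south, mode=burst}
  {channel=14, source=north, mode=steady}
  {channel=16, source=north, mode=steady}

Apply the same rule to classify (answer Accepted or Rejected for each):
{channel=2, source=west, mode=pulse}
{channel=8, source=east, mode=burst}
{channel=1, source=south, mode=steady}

The pattern is that an item is 'Accepted' exactly when: channel ≤ 2.
{channel=2, source=west, mode=pulse}: Accepted (channel = 2). {channel=8, source=east, mode=burst}: Rejected (channel = 8). {channel=1, source=south, mode=steady}: Accepted (channel = 1).

Accepted, Rejected, Accepted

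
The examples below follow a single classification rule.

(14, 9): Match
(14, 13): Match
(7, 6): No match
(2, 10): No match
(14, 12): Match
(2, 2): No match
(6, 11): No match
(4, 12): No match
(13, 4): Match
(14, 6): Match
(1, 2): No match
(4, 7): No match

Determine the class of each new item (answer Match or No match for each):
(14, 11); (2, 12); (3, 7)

The distinguishing property — first ≥ 9 — holds for all the 'Match' cases and none of the 'No match' cases.
(14, 11): first 14 — fits, so Match. (2, 12): first 2 — doesn't qualify, so No match. (3, 7): first 3 — doesn't qualify, so No match.

Match, No match, No match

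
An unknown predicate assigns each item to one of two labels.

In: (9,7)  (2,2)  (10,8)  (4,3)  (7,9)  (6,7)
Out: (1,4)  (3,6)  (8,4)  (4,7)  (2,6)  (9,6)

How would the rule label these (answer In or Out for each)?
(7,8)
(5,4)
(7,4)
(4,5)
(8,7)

In, In, Out, In, In

'In' ⟺ |first − second| ≤ 2.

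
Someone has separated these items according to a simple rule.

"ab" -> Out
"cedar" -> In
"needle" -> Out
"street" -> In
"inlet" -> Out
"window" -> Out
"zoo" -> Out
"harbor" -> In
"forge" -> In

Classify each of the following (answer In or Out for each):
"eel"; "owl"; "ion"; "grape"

All 'In' examples share one property — contains 'r' — and every 'Out' example lacks it.
"eel": no 'r' — does not satisfy this, so Out. "owl": no 'r' — does not satisfy this, so Out. "ion": no 'r' — does not satisfy this, so Out. "grape": has 'r' — passes, so In.

Out, Out, Out, In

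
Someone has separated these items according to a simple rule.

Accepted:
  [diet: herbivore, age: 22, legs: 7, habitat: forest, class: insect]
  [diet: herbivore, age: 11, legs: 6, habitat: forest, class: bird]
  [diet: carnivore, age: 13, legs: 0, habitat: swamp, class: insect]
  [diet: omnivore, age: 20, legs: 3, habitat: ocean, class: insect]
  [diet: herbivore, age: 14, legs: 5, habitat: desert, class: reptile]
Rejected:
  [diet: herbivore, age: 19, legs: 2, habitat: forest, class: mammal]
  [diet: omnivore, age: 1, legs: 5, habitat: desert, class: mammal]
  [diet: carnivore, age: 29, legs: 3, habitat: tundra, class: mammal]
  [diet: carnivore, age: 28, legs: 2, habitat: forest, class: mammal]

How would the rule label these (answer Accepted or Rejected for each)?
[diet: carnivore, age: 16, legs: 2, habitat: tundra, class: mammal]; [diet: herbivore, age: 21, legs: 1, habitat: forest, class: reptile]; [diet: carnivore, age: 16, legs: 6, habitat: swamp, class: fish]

Checking candidate rules against both groups, what survives is: class is not mammal.

Rejected, Accepted, Accepted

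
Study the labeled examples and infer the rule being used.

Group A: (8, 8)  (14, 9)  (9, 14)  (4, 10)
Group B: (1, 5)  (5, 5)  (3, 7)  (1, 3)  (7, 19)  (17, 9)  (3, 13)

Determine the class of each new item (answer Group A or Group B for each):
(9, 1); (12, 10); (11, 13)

The rule appears to be: product is even.
(9, 1): Group B (9·1 = 9). (12, 10): Group A (12·10 = 120). (11, 13): Group B (11·13 = 143).

Group B, Group A, Group B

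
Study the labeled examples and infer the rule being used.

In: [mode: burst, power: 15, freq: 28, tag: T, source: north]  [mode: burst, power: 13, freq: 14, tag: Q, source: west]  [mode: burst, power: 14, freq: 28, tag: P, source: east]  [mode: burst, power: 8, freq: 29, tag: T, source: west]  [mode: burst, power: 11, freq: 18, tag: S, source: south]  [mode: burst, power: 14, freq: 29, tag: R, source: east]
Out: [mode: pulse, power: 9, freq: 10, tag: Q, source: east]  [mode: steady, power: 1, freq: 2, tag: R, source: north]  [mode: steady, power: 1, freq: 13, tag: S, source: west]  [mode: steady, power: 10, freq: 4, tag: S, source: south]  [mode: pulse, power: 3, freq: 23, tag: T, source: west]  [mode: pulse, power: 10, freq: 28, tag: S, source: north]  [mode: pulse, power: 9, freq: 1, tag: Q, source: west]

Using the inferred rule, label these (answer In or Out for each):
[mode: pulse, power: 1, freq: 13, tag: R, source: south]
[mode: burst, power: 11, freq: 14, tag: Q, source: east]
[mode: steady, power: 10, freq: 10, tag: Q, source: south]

Out, In, Out

The common property of the 'In' items is: mode is burst. No 'Out' item has it.
[mode: pulse, power: 1, freq: 13, tag: R, source: south] — mode is pulse, hence Out. [mode: burst, power: 11, freq: 14, tag: Q, source: east] — mode is burst, hence In. [mode: steady, power: 10, freq: 10, tag: Q, source: south] — mode is steady, hence Out.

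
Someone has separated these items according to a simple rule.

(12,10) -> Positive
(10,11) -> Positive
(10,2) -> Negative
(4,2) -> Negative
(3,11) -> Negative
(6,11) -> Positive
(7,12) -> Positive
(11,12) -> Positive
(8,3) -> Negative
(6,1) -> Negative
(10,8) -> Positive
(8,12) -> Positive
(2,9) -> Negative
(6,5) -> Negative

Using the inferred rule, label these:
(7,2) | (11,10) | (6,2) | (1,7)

The simplest hypothesis consistent with all the labels is: sum ≥ 17.
(7,2) → 7+2 = 9 → Negative.
(11,10) → 11+10 = 21 → Positive.
(6,2) → 6+2 = 8 → Negative.
(1,7) → 1+7 = 8 → Negative.

Negative, Positive, Negative, Negative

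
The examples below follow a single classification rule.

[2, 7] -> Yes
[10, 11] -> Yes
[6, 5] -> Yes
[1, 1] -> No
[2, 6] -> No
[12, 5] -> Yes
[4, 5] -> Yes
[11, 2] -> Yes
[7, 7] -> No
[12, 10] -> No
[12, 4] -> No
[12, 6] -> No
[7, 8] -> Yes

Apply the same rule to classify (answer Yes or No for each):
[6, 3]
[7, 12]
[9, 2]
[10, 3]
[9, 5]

The classifier is using: sum is odd.
[6, 3]: 6+3 = 9 — qualifies, so Yes.
[7, 12]: 7+12 = 19 — qualifies, so Yes.
[9, 2]: 9+2 = 11 — qualifies, so Yes.
[10, 3]: 10+3 = 13 — qualifies, so Yes.
[9, 5]: 9+5 = 14 — does not pass, so No.

Yes, Yes, Yes, Yes, No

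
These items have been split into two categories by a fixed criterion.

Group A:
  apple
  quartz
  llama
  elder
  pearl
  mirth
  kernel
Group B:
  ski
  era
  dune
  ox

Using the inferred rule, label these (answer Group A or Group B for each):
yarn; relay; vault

Group B, Group A, Group A

The distinguishing property — length ≥ 5 — holds for all the 'Group A' cases and none of the 'Group B' cases.
yarn: length 4 — fails the rule, so Group B.
relay: length 5 — checks out, so Group A.
vault: length 5 — checks out, so Group A.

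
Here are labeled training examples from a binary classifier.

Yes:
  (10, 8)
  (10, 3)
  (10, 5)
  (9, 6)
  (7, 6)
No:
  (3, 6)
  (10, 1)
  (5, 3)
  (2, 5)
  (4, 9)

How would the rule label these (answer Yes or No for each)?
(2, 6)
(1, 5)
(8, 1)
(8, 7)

Rule: first > second AND sum ≥ 13. This holds for each 'Yes' example and fails for each 'No' one.

No, No, No, Yes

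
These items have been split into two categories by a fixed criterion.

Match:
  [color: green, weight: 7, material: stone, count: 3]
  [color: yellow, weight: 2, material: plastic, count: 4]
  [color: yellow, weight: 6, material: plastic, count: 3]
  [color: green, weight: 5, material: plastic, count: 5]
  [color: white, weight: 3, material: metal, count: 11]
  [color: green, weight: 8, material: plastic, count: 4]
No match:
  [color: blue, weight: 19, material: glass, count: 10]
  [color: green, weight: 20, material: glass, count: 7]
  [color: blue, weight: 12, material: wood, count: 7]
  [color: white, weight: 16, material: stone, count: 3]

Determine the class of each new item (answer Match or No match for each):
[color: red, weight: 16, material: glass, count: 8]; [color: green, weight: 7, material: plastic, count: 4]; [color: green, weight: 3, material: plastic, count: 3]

No match, Match, Match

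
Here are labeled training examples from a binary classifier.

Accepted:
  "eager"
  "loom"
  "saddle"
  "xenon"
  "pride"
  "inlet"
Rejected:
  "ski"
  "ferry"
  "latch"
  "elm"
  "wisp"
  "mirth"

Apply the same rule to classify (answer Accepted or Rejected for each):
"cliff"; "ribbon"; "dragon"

One predicate separates the groups cleanly: has ≥ 2 vowels.
"cliff": 1 vowel, does not satisfy this → Rejected. "ribbon": 2 vowels, has this property → Accepted. "dragon": 2 vowels, has this property → Accepted.

Rejected, Accepted, Accepted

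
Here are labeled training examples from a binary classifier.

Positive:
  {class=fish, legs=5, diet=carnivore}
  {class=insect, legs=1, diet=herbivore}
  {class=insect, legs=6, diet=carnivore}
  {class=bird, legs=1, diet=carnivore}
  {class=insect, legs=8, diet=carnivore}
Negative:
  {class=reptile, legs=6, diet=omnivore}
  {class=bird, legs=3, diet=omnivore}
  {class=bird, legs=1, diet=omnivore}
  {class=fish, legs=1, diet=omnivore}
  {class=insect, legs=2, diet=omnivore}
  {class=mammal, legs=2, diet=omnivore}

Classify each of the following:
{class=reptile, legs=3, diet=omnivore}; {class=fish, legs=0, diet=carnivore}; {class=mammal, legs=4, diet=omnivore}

The simplest hypothesis consistent with all the labels is: diet is not omnivore.

Negative, Positive, Negative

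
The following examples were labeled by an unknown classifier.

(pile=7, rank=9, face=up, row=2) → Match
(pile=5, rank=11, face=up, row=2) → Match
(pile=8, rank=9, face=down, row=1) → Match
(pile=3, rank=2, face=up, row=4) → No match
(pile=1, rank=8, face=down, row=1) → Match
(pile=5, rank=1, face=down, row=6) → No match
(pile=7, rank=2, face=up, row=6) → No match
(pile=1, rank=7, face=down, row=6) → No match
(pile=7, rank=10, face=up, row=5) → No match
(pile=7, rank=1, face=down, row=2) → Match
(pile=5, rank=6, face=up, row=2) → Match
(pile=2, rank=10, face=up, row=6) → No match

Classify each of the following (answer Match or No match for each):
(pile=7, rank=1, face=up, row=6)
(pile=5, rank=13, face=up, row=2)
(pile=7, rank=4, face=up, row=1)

The pattern is that an item is 'Match' exactly when: row ≤ 2.
(pile=7, rank=1, face=up, row=6) → row = 6 → No match. (pile=5, rank=13, face=up, row=2) → row = 2 → Match. (pile=7, rank=4, face=up, row=1) → row = 1 → Match.

No match, Match, Match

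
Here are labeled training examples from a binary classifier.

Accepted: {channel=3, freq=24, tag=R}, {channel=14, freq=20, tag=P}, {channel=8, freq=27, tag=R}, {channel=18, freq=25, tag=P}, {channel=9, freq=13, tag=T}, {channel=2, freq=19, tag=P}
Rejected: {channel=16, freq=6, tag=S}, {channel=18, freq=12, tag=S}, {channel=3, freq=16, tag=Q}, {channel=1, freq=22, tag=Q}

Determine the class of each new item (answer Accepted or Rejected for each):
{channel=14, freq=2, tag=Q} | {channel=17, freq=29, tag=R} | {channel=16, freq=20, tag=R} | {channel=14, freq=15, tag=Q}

'Accepted' ⟺ tag is not Q AND freq ≥ 13.

Rejected, Accepted, Accepted, Rejected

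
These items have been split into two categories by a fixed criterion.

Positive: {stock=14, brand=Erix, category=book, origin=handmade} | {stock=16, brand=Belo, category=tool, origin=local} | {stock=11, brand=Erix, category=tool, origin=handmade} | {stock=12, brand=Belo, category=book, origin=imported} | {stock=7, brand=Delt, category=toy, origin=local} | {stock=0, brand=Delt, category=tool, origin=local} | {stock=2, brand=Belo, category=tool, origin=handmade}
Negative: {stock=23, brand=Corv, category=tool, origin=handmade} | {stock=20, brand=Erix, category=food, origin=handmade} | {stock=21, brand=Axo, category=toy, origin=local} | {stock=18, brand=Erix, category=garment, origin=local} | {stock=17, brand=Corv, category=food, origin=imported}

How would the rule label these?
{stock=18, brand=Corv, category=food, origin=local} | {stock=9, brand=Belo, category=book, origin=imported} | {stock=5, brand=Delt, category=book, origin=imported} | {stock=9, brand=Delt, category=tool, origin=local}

A rule that fits every label: stock ≤ 16 — true of each 'Positive' example, false of each 'Negative' one.
Negative: {stock=18, brand=Corv, category=food, origin=local}, since stock = 18.
Positive: {stock=9, brand=Belo, category=book, origin=imported}, since stock = 9.
Positive: {stock=5, brand=Delt, category=book, origin=imported}, since stock = 5.
Positive: {stock=9, brand=Delt, category=tool, origin=local}, since stock = 9.

Negative, Positive, Positive, Positive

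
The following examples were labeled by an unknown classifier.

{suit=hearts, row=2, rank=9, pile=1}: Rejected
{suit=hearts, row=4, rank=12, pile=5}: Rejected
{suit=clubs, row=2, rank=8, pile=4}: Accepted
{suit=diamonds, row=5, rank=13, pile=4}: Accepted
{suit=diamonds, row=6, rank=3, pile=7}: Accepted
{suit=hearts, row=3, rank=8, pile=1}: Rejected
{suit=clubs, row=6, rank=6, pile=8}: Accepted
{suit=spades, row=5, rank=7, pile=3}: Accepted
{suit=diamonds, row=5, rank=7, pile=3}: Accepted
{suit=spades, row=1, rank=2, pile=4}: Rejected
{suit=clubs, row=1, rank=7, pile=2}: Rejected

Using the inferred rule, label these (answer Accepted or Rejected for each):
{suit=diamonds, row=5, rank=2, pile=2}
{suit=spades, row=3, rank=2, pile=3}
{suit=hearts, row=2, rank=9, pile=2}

The classifier is using: suit is not hearts AND row ≥ 2.
{suit=diamonds, row=5, rank=2, pile=2} → suit is diamonds, row = 5 → Accepted. {suit=spades, row=3, rank=2, pile=3} → suit is spades, row = 3 → Accepted. {suit=hearts, row=2, rank=9, pile=2} → suit is hearts, row = 2 → Rejected.

Accepted, Accepted, Rejected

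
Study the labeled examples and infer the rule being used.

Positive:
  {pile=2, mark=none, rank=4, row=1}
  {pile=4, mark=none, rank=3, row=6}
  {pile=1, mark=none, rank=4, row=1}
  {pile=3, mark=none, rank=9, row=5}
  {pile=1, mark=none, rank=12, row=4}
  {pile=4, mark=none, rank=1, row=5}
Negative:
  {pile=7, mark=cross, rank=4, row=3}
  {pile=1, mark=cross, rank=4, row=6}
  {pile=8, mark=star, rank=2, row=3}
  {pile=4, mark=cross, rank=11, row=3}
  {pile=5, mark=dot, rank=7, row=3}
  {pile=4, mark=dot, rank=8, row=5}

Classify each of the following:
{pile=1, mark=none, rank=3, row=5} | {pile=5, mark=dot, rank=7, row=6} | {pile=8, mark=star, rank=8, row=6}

The distinguishing property — mark is none — holds for all the 'Positive' cases and none of the 'Negative' cases.
{pile=1, mark=none, rank=3, row=5}: mark is none — passes, so Positive.
{pile=5, mark=dot, rank=7, row=6}: mark is dot — does not fit, so Negative.
{pile=8, mark=star, rank=8, row=6}: mark is star — does not fit, so Negative.

Positive, Negative, Negative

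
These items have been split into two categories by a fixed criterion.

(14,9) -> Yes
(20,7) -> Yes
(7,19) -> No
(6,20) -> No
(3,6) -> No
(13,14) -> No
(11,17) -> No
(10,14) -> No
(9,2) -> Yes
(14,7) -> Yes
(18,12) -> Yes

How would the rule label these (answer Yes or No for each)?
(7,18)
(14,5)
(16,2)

No, Yes, Yes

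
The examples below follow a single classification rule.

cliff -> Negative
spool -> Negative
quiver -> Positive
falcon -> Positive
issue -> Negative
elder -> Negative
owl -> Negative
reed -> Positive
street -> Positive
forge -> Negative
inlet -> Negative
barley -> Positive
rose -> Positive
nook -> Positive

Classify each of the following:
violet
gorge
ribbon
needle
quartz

Every 'Positive' example satisfies: even length. None of the 'Negative' examples do.
violet: length 6 — checks out, so Positive. gorge: length 5 — doesn't qualify, so Negative. ribbon: length 6 — checks out, so Positive. needle: length 6 — checks out, so Positive. quartz: length 6 — checks out, so Positive.

Positive, Negative, Positive, Positive, Positive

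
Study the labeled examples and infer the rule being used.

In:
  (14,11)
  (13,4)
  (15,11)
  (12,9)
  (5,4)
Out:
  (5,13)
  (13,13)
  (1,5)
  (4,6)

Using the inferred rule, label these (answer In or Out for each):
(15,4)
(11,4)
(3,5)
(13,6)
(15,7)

In, In, Out, In, In

The distinguishing property — first > second — holds for all the 'In' cases and none of the 'Out' cases.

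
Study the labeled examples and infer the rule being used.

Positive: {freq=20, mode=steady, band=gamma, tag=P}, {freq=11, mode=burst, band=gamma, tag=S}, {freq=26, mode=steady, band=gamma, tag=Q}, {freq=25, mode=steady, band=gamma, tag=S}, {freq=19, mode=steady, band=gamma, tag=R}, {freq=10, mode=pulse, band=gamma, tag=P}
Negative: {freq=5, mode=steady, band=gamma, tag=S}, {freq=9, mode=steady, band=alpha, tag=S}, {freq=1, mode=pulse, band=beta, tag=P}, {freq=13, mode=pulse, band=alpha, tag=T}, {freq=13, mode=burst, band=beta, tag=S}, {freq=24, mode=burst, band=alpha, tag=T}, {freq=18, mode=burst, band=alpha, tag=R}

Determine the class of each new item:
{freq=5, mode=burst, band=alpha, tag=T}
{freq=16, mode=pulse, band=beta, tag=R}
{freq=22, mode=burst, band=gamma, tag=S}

Negative, Negative, Positive

'Positive' ⟺ band is gamma AND freq ≥ 9.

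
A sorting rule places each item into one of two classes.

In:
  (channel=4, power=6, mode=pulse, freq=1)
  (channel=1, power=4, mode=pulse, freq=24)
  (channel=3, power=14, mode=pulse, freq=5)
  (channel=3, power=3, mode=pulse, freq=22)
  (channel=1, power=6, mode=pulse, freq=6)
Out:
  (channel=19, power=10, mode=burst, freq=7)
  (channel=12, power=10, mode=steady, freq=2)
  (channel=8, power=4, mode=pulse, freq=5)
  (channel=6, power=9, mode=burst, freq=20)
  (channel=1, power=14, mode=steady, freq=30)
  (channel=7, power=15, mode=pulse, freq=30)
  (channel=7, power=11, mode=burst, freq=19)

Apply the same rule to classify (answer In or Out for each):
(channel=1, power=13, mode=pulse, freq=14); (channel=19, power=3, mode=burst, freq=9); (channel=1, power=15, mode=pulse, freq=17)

The rule appears to be: mode is pulse AND channel ≤ 4.
(channel=1, power=13, mode=pulse, freq=14) → mode is pulse, channel = 1 → In. (channel=19, power=3, mode=burst, freq=9) → mode is burst, channel = 19 → Out. (channel=1, power=15, mode=pulse, freq=17) → mode is pulse, channel = 1 → In.

In, Out, In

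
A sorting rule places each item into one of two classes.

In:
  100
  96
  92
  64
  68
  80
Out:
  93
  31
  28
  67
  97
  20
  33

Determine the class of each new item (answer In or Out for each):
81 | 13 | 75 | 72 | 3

Out, Out, Out, In, Out

Rule: even AND at least 31. This holds for each 'In' example and fails for each 'Out' one.
81: 81 is odd, 81 ≥ 31, fails the rule → Out.
13: 13 is odd, 13 < 31, fails the rule → Out.
75: 75 is odd, 75 ≥ 31, fails the rule → Out.
72: 72 is even, 72 ≥ 31, matches → In.
3: 3 is odd, 3 < 31, fails the rule → Out.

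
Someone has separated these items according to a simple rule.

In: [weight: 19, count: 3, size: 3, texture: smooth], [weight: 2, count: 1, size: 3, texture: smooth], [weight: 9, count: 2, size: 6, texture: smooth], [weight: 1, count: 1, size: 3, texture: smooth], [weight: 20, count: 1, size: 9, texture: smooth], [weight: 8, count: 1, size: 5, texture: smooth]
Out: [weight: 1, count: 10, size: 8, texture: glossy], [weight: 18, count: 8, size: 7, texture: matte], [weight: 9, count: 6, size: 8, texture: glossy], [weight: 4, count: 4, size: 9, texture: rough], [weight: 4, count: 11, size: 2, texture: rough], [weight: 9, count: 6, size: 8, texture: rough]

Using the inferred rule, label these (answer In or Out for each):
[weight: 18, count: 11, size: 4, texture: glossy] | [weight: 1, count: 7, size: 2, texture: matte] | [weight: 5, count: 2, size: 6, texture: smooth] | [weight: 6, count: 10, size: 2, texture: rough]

Out, Out, In, Out

All 'In' examples share one property — texture is smooth — and every 'Out' example lacks it.
[weight: 18, count: 11, size: 4, texture: glossy]: texture is glossy — does not satisfy this, so Out.
[weight: 1, count: 7, size: 2, texture: matte]: texture is matte — does not satisfy this, so Out.
[weight: 5, count: 2, size: 6, texture: smooth]: texture is smooth — meets the rule, so In.
[weight: 6, count: 10, size: 2, texture: rough]: texture is rough — does not satisfy this, so Out.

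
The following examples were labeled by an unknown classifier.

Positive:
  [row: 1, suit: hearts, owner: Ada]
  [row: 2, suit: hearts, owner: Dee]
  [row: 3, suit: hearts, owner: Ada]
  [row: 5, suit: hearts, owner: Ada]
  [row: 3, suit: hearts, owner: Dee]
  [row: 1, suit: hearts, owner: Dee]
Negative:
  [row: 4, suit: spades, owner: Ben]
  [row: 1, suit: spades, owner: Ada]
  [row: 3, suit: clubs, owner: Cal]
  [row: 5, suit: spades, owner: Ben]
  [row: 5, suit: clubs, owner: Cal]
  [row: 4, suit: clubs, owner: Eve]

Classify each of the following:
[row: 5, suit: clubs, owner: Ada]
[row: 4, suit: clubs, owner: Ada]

Negative, Negative

The pattern is that an item is 'Positive' exactly when: suit is hearts.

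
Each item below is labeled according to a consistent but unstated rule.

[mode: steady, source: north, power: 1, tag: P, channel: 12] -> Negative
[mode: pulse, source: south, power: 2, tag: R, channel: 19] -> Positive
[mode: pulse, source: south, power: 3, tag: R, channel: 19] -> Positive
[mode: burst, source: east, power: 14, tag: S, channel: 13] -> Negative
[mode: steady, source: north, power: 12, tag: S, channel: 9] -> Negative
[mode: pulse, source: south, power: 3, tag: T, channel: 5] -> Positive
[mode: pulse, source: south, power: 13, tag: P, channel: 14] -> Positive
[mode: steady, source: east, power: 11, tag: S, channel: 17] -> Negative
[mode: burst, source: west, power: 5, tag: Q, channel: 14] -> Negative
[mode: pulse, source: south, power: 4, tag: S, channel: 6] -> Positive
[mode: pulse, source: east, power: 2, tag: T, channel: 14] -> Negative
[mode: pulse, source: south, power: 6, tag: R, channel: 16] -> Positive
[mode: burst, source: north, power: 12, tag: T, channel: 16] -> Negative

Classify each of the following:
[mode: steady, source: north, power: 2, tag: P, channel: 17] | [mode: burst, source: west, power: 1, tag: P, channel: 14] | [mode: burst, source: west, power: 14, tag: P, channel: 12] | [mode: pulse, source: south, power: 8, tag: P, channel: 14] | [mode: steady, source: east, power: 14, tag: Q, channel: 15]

Negative, Negative, Negative, Positive, Negative

The distinguishing property — source is south — holds for all the 'Positive' cases and none of the 'Negative' cases.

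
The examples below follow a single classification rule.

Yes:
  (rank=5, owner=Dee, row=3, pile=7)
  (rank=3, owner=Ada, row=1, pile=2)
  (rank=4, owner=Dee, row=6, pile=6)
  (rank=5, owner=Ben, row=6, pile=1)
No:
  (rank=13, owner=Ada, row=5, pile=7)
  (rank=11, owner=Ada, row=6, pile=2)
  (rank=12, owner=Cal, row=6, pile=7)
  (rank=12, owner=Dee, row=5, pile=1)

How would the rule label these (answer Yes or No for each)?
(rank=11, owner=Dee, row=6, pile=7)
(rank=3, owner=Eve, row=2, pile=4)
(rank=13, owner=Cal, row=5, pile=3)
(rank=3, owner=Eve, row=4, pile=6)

The distinguishing property — rank ≤ 5 — holds for all the 'Yes' cases and none of the 'No' cases.
(rank=11, owner=Dee, row=6, pile=7): rank = 11, lacks this property → No.
(rank=3, owner=Eve, row=2, pile=4): rank = 3, passes → Yes.
(rank=13, owner=Cal, row=5, pile=3): rank = 13, lacks this property → No.
(rank=3, owner=Eve, row=4, pile=6): rank = 3, passes → Yes.

No, Yes, No, Yes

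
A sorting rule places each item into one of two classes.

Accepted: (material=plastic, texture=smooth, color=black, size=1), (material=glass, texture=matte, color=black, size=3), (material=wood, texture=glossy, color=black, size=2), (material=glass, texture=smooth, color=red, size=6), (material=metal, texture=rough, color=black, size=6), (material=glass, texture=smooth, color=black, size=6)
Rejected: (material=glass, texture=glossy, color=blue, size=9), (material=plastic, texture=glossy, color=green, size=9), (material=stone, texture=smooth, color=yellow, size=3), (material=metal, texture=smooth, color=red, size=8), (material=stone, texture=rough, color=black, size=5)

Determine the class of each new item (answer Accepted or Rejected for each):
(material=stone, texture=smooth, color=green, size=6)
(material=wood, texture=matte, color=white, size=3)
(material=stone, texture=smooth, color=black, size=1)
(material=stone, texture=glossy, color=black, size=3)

The simplest hypothesis consistent with all the labels is: material is not stone AND size ≤ 6.
(material=stone, texture=smooth, color=green, size=6): material is stone, size = 6, lacks this property → Rejected.
(material=wood, texture=matte, color=white, size=3): material is wood, size = 3, passes → Accepted.
(material=stone, texture=smooth, color=black, size=1): material is stone, size = 1, lacks this property → Rejected.
(material=stone, texture=glossy, color=black, size=3): material is stone, size = 3, lacks this property → Rejected.

Rejected, Accepted, Rejected, Rejected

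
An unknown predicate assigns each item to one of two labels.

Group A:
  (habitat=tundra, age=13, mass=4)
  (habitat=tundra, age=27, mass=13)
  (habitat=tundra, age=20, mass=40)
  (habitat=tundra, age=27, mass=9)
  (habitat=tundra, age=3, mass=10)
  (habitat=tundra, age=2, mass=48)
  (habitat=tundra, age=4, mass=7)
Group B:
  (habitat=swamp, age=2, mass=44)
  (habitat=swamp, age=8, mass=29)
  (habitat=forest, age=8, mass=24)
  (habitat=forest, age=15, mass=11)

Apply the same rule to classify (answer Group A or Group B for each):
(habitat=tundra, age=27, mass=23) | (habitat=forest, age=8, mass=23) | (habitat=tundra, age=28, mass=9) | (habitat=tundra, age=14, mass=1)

Group A, Group B, Group A, Group A

The rule appears to be: habitat is tundra.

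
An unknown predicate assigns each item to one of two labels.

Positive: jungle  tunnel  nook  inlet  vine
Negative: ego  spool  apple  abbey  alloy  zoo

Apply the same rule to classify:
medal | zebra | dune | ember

The pattern is that an item is 'Positive' exactly when: contains 'n'.
medal: no 'n', fails the rule → Negative.
zebra: no 'n', fails the rule → Negative.
dune: has 'n', qualifies → Positive.
ember: no 'n', fails the rule → Negative.

Negative, Negative, Positive, Negative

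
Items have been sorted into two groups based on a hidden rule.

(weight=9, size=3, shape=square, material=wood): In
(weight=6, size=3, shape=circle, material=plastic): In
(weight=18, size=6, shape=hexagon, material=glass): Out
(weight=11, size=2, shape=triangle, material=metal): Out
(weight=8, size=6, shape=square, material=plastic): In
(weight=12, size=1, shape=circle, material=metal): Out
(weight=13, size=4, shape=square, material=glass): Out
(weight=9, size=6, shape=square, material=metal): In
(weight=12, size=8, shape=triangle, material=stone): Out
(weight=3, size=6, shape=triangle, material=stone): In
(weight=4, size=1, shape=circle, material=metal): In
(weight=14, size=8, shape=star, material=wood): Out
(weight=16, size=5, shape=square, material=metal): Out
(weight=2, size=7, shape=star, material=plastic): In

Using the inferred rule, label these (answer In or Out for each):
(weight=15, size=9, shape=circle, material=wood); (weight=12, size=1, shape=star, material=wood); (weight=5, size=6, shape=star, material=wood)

The rule appears to be: weight ≤ 9.
(weight=15, size=9, shape=circle, material=wood) → weight = 15 → Out.
(weight=12, size=1, shape=star, material=wood) → weight = 12 → Out.
(weight=5, size=6, shape=star, material=wood) → weight = 5 → In.

Out, Out, In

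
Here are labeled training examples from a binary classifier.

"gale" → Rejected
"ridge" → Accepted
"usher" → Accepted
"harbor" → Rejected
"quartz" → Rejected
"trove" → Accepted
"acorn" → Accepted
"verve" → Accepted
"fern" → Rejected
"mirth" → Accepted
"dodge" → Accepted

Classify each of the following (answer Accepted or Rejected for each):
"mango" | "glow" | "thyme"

The distinguishing property — odd length — holds for all the 'Accepted' cases and none of the 'Rejected' cases.
"mango": length 5 — matches, so Accepted. "glow": length 4 — fails this test, so Rejected. "thyme": length 5 — matches, so Accepted.

Accepted, Rejected, Accepted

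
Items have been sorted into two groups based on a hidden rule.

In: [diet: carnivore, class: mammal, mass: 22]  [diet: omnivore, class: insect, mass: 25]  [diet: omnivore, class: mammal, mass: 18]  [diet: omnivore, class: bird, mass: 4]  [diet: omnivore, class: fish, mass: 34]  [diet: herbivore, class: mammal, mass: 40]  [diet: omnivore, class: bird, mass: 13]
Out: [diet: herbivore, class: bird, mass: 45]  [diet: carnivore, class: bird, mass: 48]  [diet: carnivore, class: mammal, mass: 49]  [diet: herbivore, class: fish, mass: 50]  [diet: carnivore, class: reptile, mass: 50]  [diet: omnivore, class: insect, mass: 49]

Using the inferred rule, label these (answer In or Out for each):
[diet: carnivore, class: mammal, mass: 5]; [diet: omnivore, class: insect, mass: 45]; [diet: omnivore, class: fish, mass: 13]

In, Out, In

Every 'In' example satisfies: mass ≤ 40. None of the 'Out' examples do.
[diet: carnivore, class: mammal, mass: 5] — mass = 5, hence In.
[diet: omnivore, class: insect, mass: 45] — mass = 45, hence Out.
[diet: omnivore, class: fish, mass: 13] — mass = 13, hence In.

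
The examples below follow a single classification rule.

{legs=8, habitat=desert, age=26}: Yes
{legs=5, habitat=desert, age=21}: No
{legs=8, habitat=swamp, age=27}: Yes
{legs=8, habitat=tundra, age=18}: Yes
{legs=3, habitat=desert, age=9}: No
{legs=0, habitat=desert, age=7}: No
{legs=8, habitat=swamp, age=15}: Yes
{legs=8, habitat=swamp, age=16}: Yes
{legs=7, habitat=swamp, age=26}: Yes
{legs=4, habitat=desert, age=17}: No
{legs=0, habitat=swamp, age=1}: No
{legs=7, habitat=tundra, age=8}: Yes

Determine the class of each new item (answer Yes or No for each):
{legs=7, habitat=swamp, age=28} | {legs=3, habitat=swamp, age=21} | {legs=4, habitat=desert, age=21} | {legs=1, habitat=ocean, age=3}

'Yes' ⟺ legs ≥ 7.
{legs=7, habitat=swamp, age=28}: Yes (legs = 7). {legs=3, habitat=swamp, age=21}: No (legs = 3). {legs=4, habitat=desert, age=21}: No (legs = 4). {legs=1, habitat=ocean, age=3}: No (legs = 1).

Yes, No, No, No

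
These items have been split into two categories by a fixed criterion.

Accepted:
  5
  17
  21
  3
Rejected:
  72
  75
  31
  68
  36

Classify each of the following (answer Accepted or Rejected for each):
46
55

Rejected, Rejected

All 'Accepted' examples share one property — at most 21 — and every 'Rejected' example lacks it.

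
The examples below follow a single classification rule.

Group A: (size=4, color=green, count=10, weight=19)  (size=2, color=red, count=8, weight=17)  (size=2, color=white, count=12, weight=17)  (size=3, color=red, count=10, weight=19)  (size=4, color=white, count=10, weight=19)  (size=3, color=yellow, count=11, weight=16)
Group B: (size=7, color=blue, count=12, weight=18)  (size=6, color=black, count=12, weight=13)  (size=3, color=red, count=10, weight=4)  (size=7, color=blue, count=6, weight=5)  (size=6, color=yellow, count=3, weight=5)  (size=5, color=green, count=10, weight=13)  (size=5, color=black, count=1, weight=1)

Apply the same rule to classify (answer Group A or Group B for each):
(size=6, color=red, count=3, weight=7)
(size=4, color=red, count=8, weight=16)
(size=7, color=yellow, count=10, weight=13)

The classifier is using: size ≤ 4 AND weight ≥ 5.
(size=6, color=red, count=3, weight=7) → size = 6, weight = 7 → Group B.
(size=4, color=red, count=8, weight=16) → size = 4, weight = 16 → Group A.
(size=7, color=yellow, count=10, weight=13) → size = 7, weight = 13 → Group B.

Group B, Group A, Group B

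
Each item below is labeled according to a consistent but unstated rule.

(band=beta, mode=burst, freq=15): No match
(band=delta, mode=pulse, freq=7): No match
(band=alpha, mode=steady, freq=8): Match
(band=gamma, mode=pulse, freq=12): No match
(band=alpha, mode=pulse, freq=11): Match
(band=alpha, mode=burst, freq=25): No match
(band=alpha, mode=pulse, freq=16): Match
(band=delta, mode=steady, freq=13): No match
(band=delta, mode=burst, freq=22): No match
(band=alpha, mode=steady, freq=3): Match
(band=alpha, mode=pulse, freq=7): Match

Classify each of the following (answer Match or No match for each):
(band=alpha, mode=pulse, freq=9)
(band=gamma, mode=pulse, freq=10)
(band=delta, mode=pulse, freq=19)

Match, No match, No match

The common property of the 'Match' items is: band is alpha AND freq ≤ 16. No 'No match' item has it.
(band=alpha, mode=pulse, freq=9) — band is alpha, freq = 9, hence Match. (band=gamma, mode=pulse, freq=10) — band is gamma, freq = 10, hence No match. (band=delta, mode=pulse, freq=19) — band is delta, freq = 19, hence No match.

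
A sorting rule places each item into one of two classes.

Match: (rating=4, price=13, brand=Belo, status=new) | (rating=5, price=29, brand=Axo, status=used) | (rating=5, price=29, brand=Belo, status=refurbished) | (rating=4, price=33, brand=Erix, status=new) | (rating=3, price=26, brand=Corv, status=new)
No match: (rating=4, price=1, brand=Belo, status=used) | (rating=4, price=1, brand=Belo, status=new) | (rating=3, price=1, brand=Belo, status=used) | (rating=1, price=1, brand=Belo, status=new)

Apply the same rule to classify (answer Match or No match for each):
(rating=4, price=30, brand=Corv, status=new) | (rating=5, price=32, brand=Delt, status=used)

The rule appears to be: price ≥ 13.
(rating=4, price=30, brand=Corv, status=new): Match (price = 30). (rating=5, price=32, brand=Delt, status=used): Match (price = 32).

Match, Match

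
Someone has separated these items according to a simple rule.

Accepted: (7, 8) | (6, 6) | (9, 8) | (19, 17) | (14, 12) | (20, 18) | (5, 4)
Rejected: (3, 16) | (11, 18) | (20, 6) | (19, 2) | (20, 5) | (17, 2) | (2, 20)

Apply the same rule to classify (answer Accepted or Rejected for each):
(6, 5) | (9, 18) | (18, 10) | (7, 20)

Rule: |first − second| ≤ 2. This holds for each 'Accepted' example and fails for each 'Rejected' one.

Accepted, Rejected, Rejected, Rejected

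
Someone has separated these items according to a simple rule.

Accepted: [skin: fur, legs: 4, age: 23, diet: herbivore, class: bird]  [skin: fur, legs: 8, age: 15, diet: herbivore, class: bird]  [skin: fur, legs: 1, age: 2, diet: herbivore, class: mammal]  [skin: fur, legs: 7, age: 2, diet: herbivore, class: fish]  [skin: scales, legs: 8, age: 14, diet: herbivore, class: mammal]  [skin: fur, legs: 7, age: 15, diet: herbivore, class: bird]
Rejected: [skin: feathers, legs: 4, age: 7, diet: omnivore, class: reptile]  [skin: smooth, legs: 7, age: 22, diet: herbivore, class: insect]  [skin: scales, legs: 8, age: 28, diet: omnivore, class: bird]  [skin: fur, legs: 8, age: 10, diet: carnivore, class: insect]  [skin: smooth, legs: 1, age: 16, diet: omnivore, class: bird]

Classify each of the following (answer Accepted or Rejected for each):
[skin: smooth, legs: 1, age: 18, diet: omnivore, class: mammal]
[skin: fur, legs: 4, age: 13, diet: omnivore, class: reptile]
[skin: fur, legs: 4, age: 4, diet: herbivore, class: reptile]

Rejected, Rejected, Accepted

Rule: diet is herbivore AND age ≠ 22. This holds for each 'Accepted' example and fails for each 'Rejected' one.
[skin: smooth, legs: 1, age: 18, diet: omnivore, class: mammal]: diet is omnivore, age = 18, fails this test → Rejected. [skin: fur, legs: 4, age: 13, diet: omnivore, class: reptile]: diet is omnivore, age = 13, fails this test → Rejected. [skin: fur, legs: 4, age: 4, diet: herbivore, class: reptile]: diet is herbivore, age = 4, fits → Accepted.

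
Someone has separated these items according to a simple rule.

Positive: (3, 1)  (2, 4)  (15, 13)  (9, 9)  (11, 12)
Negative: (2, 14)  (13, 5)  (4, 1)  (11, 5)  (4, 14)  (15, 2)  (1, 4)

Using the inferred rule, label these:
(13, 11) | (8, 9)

A rule that fits every label: |first − second| ≤ 2 — true of each 'Positive' example, false of each 'Negative' one.
(13, 11) — |13−11| = 2, hence Positive. (8, 9) — |8−9| = 1, hence Positive.

Positive, Positive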